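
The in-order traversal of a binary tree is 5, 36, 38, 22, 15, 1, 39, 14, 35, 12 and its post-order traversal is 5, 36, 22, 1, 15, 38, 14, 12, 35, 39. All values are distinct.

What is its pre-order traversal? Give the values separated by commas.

39, 38, 36, 5, 15, 22, 1, 35, 14, 12

The last element of post-order is the root; it splits in-order into left and right subtrees.
Root 39: left subtree has 6 nodes {5, 36, 38, 22, 15, 1}, right has 3 {14, 35, 12}.
  Root 38: left subtree has 2 nodes {5, 36}, right has 3 {22, 15, 1}.
    Root 36: left subtree has 1 node {5}, right has 0 { }.
    Root 15: left subtree has 1 node {22}, right has 1 {1}.
  Root 35: left subtree has 1 node {14}, right has 1 {12}.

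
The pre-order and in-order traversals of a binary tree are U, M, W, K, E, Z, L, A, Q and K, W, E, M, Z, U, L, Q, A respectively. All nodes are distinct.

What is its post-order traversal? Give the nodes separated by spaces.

The first element of pre-order is the root; it splits in-order into left and right subtrees.
Root U: left subtree has 5 nodes {K, W, E, M, Z}, right has 3 {L, Q, A}.
  Root M: left subtree has 3 nodes {K, W, E}, right has 1 {Z}.
    Root W: left subtree has 1 node {K}, right has 1 {E}.
  Root L: left subtree has 0 nodes { }, right has 2 {Q, A}.
    Root A: left subtree has 1 node {Q}, right has 0 { }.

K E W Z M Q A L U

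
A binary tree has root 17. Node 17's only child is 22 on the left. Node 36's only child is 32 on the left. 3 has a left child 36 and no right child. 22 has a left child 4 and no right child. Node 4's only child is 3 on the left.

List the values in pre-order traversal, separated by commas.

17, 22, 4, 3, 36, 32

Pre-order visits the node, then its left subtree, then its right subtree.
Visit 17.
At 17: go left to 22.
  Visit 22.
  At 22: go left to 4.
    Visit 4.
    At 4: go left to 3.
      Visit 3.
      At 3: go left to 36.
        Visit 36.
        At 36: go left to 32.
          32 is a leaf — visit 32.
        At 36: no right child.
      At 3: no right child.
    At 4: no right child.
  At 22: no right child.
At 17: no right child.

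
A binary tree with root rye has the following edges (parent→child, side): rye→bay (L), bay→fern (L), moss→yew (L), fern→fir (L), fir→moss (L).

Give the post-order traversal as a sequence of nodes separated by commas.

Post-order visits the left subtree, then the right subtree, then the node.
At rye: go left to bay.
  At bay: go left to fern.
    At fern: go left to fir.
      At fir: go left to moss.
        At moss: go left to yew.
          yew is a leaf — visit yew.
        At moss: no right child.
        Visit moss.
      At fir: no right child.
      Visit fir.
    At fern: no right child.
    Visit fern.
  At bay: no right child.
  Visit bay.
At rye: no right child.
Visit rye.

yew, moss, fir, fern, bay, rye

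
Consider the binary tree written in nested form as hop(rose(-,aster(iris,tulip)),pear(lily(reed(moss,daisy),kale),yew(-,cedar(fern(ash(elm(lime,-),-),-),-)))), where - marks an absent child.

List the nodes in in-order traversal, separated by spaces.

In-order visits the left subtree, then the node, then the right subtree.
At hop: go left to rose.
  At rose: no left child.
  Visit rose.
  At rose: go right to aster.
    At aster: go left to iris.
      iris is a leaf — visit iris.
    Visit aster.
    At aster: go right to tulip.
      tulip is a leaf — visit tulip.
Visit hop.
At hop: go right to pear.
  At pear: go left to lily.
    At lily: go left to reed.
      At reed: go left to moss.
        moss is a leaf — visit moss.
      Visit reed.
      At reed: go right to daisy.
        daisy is a leaf — visit daisy.
    Visit lily.
    At lily: go right to kale.
      kale is a leaf — visit kale.
  Visit pear.
  At pear: go right to yew.
    At yew: no left child.
    Visit yew.
    At yew: go right to cedar.
      At cedar: go left to fern.
        At fern: go left to ash.
          At ash: go left to elm.
            At elm: go left to lime.
              lime is a leaf — visit lime.
            Visit elm.
            At elm: no right child.
          Visit ash.
          At ash: no right child.
        Visit fern.
        At fern: no right child.
      Visit cedar.
      At cedar: no right child.

rose iris aster tulip hop moss reed daisy lily kale pear yew lime elm ash fern cedar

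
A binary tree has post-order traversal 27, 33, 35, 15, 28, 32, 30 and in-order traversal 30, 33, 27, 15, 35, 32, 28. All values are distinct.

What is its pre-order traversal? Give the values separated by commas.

30, 32, 15, 33, 27, 35, 28

The last element of post-order is the root; it splits in-order into left and right subtrees.
Root 30: left subtree has 0 nodes { }, right has 6 {33, 27, 15, 35, 32, 28}.
  Root 32: left subtree has 4 nodes {33, 27, 15, 35}, right has 1 {28}.
    Root 15: left subtree has 2 nodes {33, 27}, right has 1 {35}.
      Root 33: left subtree has 0 nodes { }, right has 1 {27}.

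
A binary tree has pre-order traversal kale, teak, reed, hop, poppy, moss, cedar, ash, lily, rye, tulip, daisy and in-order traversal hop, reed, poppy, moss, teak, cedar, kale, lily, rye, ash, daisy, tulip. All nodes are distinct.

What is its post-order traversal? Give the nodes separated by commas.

hop, moss, poppy, reed, cedar, teak, rye, lily, daisy, tulip, ash, kale

The first element of pre-order is the root; it splits in-order into left and right subtrees.
Root kale: left subtree has 6 nodes {hop, reed, poppy, moss, teak, cedar}, right has 5 {lily, rye, ash, daisy, tulip}.
  Root teak: left subtree has 4 nodes {hop, reed, poppy, moss}, right has 1 {cedar}.
    Root reed: left subtree has 1 node {hop}, right has 2 {poppy, moss}.
      Root poppy: left subtree has 0 nodes { }, right has 1 {moss}.
  Root ash: left subtree has 2 nodes {lily, rye}, right has 2 {daisy, tulip}.
    Root lily: left subtree has 0 nodes { }, right has 1 {rye}.
    Root tulip: left subtree has 1 node {daisy}, right has 0 { }.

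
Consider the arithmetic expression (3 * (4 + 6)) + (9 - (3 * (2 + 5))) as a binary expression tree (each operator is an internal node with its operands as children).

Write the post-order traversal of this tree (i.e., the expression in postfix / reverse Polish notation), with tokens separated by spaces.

3 4 6 + * 9 3 2 5 + * - +

Post-order on an expression tree gives postfix notation: for each operator, emit left operand, right operand, then the operator.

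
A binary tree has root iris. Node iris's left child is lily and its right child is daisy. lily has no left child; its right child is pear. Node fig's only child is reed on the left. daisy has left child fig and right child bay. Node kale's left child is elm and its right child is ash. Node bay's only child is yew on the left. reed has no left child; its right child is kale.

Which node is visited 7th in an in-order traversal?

ash

In-order visits the left subtree, then the node, then the right subtree.
At iris: go left to lily.
  At lily: no left child.
  Visit lily.
  At lily: go right to pear.
    pear is a leaf — visit pear.
Visit iris.
At iris: go right to daisy.
  At daisy: go left to fig.
    At fig: go left to reed.
      At reed: no left child.
      Visit reed.
      At reed: go right to kale.
        At kale: go left to elm.
          elm is a leaf — visit elm.
        Visit kale.
        At kale: go right to ash.
          ash is a leaf — visit ash.
    Visit fig.
    At fig: no right child.
  Visit daisy.
  At daisy: go right to bay.
    At bay: go left to yew.
      yew is a leaf — visit yew.
    Visit bay.
    At bay: no right child.
Full in-order sequence: lily, pear, iris, reed, elm, kale, ash, fig, daisy, yew, bay.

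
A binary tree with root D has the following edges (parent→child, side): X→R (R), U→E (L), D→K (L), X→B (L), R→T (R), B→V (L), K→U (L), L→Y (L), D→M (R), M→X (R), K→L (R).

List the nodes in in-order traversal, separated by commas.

In-order visits the left subtree, then the node, then the right subtree.
At D: go left to K.
  At K: go left to U.
    At U: go left to E.
      E is a leaf — visit E.
    Visit U.
    At U: no right child.
  Visit K.
  At K: go right to L.
    At L: go left to Y.
      Y is a leaf — visit Y.
    Visit L.
    At L: no right child.
Visit D.
At D: go right to M.
  At M: no left child.
  Visit M.
  At M: go right to X.
    At X: go left to B.
      At B: go left to V.
        V is a leaf — visit V.
      Visit B.
      At B: no right child.
    Visit X.
    At X: go right to R.
      At R: no left child.
      Visit R.
      At R: go right to T.
        T is a leaf — visit T.

E, U, K, Y, L, D, M, V, B, X, R, T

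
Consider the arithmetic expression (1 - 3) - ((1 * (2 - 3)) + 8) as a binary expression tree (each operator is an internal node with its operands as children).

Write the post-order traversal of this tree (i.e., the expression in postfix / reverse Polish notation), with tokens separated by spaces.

1 3 - 1 2 3 - * 8 + -

Post-order on an expression tree gives postfix notation: for each operator, emit left operand, right operand, then the operator.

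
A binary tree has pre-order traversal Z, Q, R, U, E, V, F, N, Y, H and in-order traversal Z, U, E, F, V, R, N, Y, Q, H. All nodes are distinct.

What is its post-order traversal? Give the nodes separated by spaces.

F V E U Y N R H Q Z

The first element of pre-order is the root; it splits in-order into left and right subtrees.
Root Z: left subtree has 0 nodes { }, right has 9 {U, E, F, V, R, N, Y, Q, H}.
  Root Q: left subtree has 7 nodes {U, E, F, V, R, N, Y}, right has 1 {H}.
    Root R: left subtree has 4 nodes {U, E, F, V}, right has 2 {N, Y}.
      Root U: left subtree has 0 nodes { }, right has 3 {E, F, V}.
        Root E: left subtree has 0 nodes { }, right has 2 {F, V}.
          Root V: left subtree has 1 node {F}, right has 0 { }.
      Root N: left subtree has 0 nodes { }, right has 1 {Y}.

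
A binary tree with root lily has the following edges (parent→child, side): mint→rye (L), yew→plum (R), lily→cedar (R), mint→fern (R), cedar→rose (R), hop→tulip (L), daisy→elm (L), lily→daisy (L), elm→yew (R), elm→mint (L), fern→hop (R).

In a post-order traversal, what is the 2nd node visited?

Post-order visits the left subtree, then the right subtree, then the node.
At lily: go left to daisy.
  At daisy: go left to elm.
    At elm: go left to mint.
      At mint: go left to rye.
        rye is a leaf — visit rye.
      At mint: go right to fern.
        At fern: no left child.
        At fern: go right to hop.
          At hop: go left to tulip.
            tulip is a leaf — visit tulip.
          At hop: no right child.
          Visit hop.
        Visit fern.
      Visit mint.
    At elm: go right to yew.
      At yew: no left child.
      At yew: go right to plum.
        plum is a leaf — visit plum.
      Visit yew.
    Visit elm.
  At daisy: no right child.
  Visit daisy.
At lily: go right to cedar.
  At cedar: no left child.
  At cedar: go right to rose.
    rose is a leaf — visit rose.
  Visit cedar.
Visit lily.
Full post-order sequence: rye, tulip, hop, fern, mint, plum, yew, elm, daisy, rose, cedar, lily.

tulip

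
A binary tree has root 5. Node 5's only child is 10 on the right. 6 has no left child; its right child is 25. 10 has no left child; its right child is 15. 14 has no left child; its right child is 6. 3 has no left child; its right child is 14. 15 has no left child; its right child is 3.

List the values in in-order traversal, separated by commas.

In-order visits the left subtree, then the node, then the right subtree.
At 5: no left child.
Visit 5.
At 5: go right to 10.
  At 10: no left child.
  Visit 10.
  At 10: go right to 15.
    At 15: no left child.
    Visit 15.
    At 15: go right to 3.
      At 3: no left child.
      Visit 3.
      At 3: go right to 14.
        At 14: no left child.
        Visit 14.
        At 14: go right to 6.
          At 6: no left child.
          Visit 6.
          At 6: go right to 25.
            25 is a leaf — visit 25.

5, 10, 15, 3, 14, 6, 25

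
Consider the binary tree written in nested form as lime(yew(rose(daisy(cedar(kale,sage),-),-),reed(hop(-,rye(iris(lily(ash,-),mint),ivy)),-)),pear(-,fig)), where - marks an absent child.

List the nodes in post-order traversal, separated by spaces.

kale sage cedar daisy rose ash lily mint iris ivy rye hop reed yew fig pear lime

Post-order visits the left subtree, then the right subtree, then the node.
At lime: go left to yew.
  At yew: go left to rose.
    At rose: go left to daisy.
      At daisy: go left to cedar.
        At cedar: go left to kale.
          kale is a leaf — visit kale.
        At cedar: go right to sage.
          sage is a leaf — visit sage.
        Visit cedar.
      At daisy: no right child.
      Visit daisy.
    At rose: no right child.
    Visit rose.
  At yew: go right to reed.
    At reed: go left to hop.
      At hop: no left child.
      At hop: go right to rye.
        At rye: go left to iris.
          At iris: go left to lily.
            At lily: go left to ash.
              ash is a leaf — visit ash.
            At lily: no right child.
            Visit lily.
          At iris: go right to mint.
            mint is a leaf — visit mint.
          Visit iris.
        At rye: go right to ivy.
          ivy is a leaf — visit ivy.
        Visit rye.
      Visit hop.
    At reed: no right child.
    Visit reed.
  Visit yew.
At lime: go right to pear.
  At pear: no left child.
  At pear: go right to fig.
    fig is a leaf — visit fig.
  Visit pear.
Visit lime.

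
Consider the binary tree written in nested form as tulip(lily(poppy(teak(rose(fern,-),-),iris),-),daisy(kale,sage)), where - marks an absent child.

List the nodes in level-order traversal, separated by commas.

Level-order visits nodes level by level from the root, left to right within each level.
Level 0: tulip
Level 1: lily, daisy
Level 2: poppy, kale, sage
Level 3: teak, iris
Level 4: rose
Level 5: fern

tulip, lily, daisy, poppy, kale, sage, teak, iris, rose, fern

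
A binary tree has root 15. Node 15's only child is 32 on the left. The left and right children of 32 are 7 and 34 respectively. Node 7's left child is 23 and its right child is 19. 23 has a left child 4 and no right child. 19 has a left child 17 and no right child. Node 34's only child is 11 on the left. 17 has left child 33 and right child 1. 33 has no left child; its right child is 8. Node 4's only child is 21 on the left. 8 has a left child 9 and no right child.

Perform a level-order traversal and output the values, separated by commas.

Level-order visits nodes level by level from the root, left to right within each level.
Level 0: 15
Level 1: 32
Level 2: 7, 34
Level 3: 23, 19, 11
Level 4: 4, 17
Level 5: 21, 33, 1
Level 6: 8
Level 7: 9

15, 32, 7, 34, 23, 19, 11, 4, 17, 21, 33, 1, 8, 9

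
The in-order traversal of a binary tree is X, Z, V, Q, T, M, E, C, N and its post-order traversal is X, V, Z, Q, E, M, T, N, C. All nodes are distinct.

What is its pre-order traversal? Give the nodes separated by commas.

C, T, Q, Z, X, V, M, E, N

The last element of post-order is the root; it splits in-order into left and right subtrees.
Root C: left subtree has 7 nodes {X, Z, V, Q, T, M, E}, right has 1 {N}.
  Root T: left subtree has 4 nodes {X, Z, V, Q}, right has 2 {M, E}.
    Root Q: left subtree has 3 nodes {X, Z, V}, right has 0 { }.
      Root Z: left subtree has 1 node {X}, right has 1 {V}.
    Root M: left subtree has 0 nodes { }, right has 1 {E}.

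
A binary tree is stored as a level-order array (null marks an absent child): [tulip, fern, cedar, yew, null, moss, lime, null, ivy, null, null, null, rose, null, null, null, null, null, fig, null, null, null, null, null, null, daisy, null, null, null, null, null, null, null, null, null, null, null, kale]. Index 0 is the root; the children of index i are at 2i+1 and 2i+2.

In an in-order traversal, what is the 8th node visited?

In-order visits the left subtree, then the node, then the right subtree.
At tulip: go left to fern.
  At fern: go left to yew.
    At yew: no left child.
    Visit yew.
    At yew: go right to ivy.
      At ivy: no left child.
      Visit ivy.
      At ivy: go right to fig.
        At fig: go left to kale.
          kale is a leaf — visit kale.
        Visit fig.
        At fig: no right child.
  Visit fern.
  At fern: no right child.
Visit tulip.
At tulip: go right to cedar.
  At cedar: go left to moss.
    At moss: no left child.
    Visit moss.
    At moss: go right to rose.
      At rose: go left to daisy.
        daisy is a leaf — visit daisy.
      Visit rose.
      At rose: no right child.
  Visit cedar.
  At cedar: go right to lime.
    lime is a leaf — visit lime.
Full in-order sequence: yew, ivy, kale, fig, fern, tulip, moss, daisy, rose, cedar, lime.

daisy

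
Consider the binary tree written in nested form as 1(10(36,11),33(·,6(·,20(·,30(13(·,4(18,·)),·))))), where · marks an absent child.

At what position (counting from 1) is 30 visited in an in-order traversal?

11

In-order visits the left subtree, then the node, then the right subtree.
At 1: go left to 10.
  At 10: go left to 36.
    36 is a leaf — visit 36.
  Visit 10.
  At 10: go right to 11.
    11 is a leaf — visit 11.
Visit 1.
At 1: go right to 33.
  At 33: no left child.
  Visit 33.
  At 33: go right to 6.
    At 6: no left child.
    Visit 6.
    At 6: go right to 20.
      At 20: no left child.
      Visit 20.
      At 20: go right to 30.
        At 30: go left to 13.
          At 13: no left child.
          Visit 13.
          At 13: go right to 4.
            At 4: go left to 18.
              18 is a leaf — visit 18.
            Visit 4.
            At 4: no right child.
        Visit 30.
        At 30: no right child.
Full in-order sequence: 36, 10, 11, 1, 33, 6, 20, 13, 18, 4, 30.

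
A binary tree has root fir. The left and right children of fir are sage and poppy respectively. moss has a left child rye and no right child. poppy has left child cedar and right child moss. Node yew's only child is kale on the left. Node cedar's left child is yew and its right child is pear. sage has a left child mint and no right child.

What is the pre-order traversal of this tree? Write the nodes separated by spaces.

fir sage mint poppy cedar yew kale pear moss rye

Pre-order visits the node, then its left subtree, then its right subtree.
Visit fir.
At fir: go left to sage.
  Visit sage.
  At sage: go left to mint.
    mint is a leaf — visit mint.
  At sage: no right child.
At fir: go right to poppy.
  Visit poppy.
  At poppy: go left to cedar.
    Visit cedar.
    At cedar: go left to yew.
      Visit yew.
      At yew: go left to kale.
        kale is a leaf — visit kale.
      At yew: no right child.
    At cedar: go right to pear.
      pear is a leaf — visit pear.
  At poppy: go right to moss.
    Visit moss.
    At moss: go left to rye.
      rye is a leaf — visit rye.
    At moss: no right child.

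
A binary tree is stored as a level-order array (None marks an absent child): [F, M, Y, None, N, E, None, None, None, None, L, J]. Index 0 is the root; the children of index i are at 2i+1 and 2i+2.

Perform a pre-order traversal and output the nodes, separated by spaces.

Pre-order visits the node, then its left subtree, then its right subtree.
Visit F.
At F: go left to M.
  Visit M.
  At M: no left child.
  At M: go right to N.
    Visit N.
    At N: no left child.
    At N: go right to L.
      L is a leaf — visit L.
At F: go right to Y.
  Visit Y.
  At Y: go left to E.
    Visit E.
    At E: go left to J.
      J is a leaf — visit J.
    At E: no right child.
  At Y: no right child.

F M N L Y E J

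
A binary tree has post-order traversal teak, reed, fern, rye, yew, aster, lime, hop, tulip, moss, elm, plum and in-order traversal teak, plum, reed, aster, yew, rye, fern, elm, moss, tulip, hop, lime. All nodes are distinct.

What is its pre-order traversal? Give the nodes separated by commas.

plum, teak, elm, aster, reed, yew, rye, fern, moss, tulip, hop, lime

The last element of post-order is the root; it splits in-order into left and right subtrees.
Root plum: left subtree has 1 node {teak}, right has 10 {reed, aster, yew, rye, fern, elm, moss, tulip, hop, lime}.
  Root elm: left subtree has 5 nodes {reed, aster, yew, rye, fern}, right has 4 {moss, tulip, hop, lime}.
    Root aster: left subtree has 1 node {reed}, right has 3 {yew, rye, fern}.
      Root yew: left subtree has 0 nodes { }, right has 2 {rye, fern}.
        Root rye: left subtree has 0 nodes { }, right has 1 {fern}.
    Root moss: left subtree has 0 nodes { }, right has 3 {tulip, hop, lime}.
      Root tulip: left subtree has 0 nodes { }, right has 2 {hop, lime}.
        Root hop: left subtree has 0 nodes { }, right has 1 {lime}.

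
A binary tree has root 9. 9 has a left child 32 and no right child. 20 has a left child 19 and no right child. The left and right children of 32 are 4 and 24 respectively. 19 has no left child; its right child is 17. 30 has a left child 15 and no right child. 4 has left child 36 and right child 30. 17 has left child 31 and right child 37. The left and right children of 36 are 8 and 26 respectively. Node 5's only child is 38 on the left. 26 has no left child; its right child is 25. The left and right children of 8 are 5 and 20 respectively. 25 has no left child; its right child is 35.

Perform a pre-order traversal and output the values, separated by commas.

9, 32, 4, 36, 8, 5, 38, 20, 19, 17, 31, 37, 26, 25, 35, 30, 15, 24

Pre-order visits the node, then its left subtree, then its right subtree.
Visit 9.
At 9: go left to 32.
  Visit 32.
  At 32: go left to 4.
    Visit 4.
    At 4: go left to 36.
      Visit 36.
      At 36: go left to 8.
        Visit 8.
        At 8: go left to 5.
          Visit 5.
          At 5: go left to 38.
            38 is a leaf — visit 38.
          At 5: no right child.
        At 8: go right to 20.
          Visit 20.
          At 20: go left to 19.
            Visit 19.
            At 19: no left child.
            At 19: go right to 17.
              Visit 17.
              At 17: go left to 31.
                31 is a leaf — visit 31.
              At 17: go right to 37.
                37 is a leaf — visit 37.
          At 20: no right child.
      At 36: go right to 26.
        Visit 26.
        At 26: no left child.
        At 26: go right to 25.
          Visit 25.
          At 25: no left child.
          At 25: go right to 35.
            35 is a leaf — visit 35.
    At 4: go right to 30.
      Visit 30.
      At 30: go left to 15.
        15 is a leaf — visit 15.
      At 30: no right child.
  At 32: go right to 24.
    24 is a leaf — visit 24.
At 9: no right child.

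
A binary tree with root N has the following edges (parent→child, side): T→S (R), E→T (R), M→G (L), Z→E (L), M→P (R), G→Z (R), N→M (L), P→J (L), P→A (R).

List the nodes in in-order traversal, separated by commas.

In-order visits the left subtree, then the node, then the right subtree.
At N: go left to M.
  At M: go left to G.
    At G: no left child.
    Visit G.
    At G: go right to Z.
      At Z: go left to E.
        At E: no left child.
        Visit E.
        At E: go right to T.
          At T: no left child.
          Visit T.
          At T: go right to S.
            S is a leaf — visit S.
      Visit Z.
      At Z: no right child.
  Visit M.
  At M: go right to P.
    At P: go left to J.
      J is a leaf — visit J.
    Visit P.
    At P: go right to A.
      A is a leaf — visit A.
Visit N.
At N: no right child.

G, E, T, S, Z, M, J, P, A, N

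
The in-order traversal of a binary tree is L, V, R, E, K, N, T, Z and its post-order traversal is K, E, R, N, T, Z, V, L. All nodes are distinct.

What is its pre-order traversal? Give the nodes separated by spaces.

L V Z T N R E K

The last element of post-order is the root; it splits in-order into left and right subtrees.
Root L: left subtree has 0 nodes { }, right has 7 {V, R, E, K, N, T, Z}.
  Root V: left subtree has 0 nodes { }, right has 6 {R, E, K, N, T, Z}.
    Root Z: left subtree has 5 nodes {R, E, K, N, T}, right has 0 { }.
      Root T: left subtree has 4 nodes {R, E, K, N}, right has 0 { }.
        Root N: left subtree has 3 nodes {R, E, K}, right has 0 { }.
          Root R: left subtree has 0 nodes { }, right has 2 {E, K}.
            Root E: left subtree has 0 nodes { }, right has 1 {K}.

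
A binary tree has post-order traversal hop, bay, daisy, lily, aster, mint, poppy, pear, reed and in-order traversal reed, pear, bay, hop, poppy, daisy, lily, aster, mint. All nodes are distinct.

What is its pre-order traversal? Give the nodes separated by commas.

The last element of post-order is the root; it splits in-order into left and right subtrees.
Root reed: left subtree has 0 nodes { }, right has 8 {pear, bay, hop, poppy, daisy, lily, aster, mint}.
  Root pear: left subtree has 0 nodes { }, right has 7 {bay, hop, poppy, daisy, lily, aster, mint}.
    Root poppy: left subtree has 2 nodes {bay, hop}, right has 4 {daisy, lily, aster, mint}.
      Root bay: left subtree has 0 nodes { }, right has 1 {hop}.
      Root mint: left subtree has 3 nodes {daisy, lily, aster}, right has 0 { }.
        Root aster: left subtree has 2 nodes {daisy, lily}, right has 0 { }.
          Root lily: left subtree has 1 node {daisy}, right has 0 { }.

reed, pear, poppy, bay, hop, mint, aster, lily, daisy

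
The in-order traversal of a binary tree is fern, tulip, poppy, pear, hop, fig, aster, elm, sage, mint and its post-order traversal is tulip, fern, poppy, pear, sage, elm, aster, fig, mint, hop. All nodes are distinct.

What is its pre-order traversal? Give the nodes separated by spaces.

hop pear poppy fern tulip mint fig aster elm sage

The last element of post-order is the root; it splits in-order into left and right subtrees.
Root hop: left subtree has 4 nodes {fern, tulip, poppy, pear}, right has 5 {fig, aster, elm, sage, mint}.
  Root pear: left subtree has 3 nodes {fern, tulip, poppy}, right has 0 { }.
    Root poppy: left subtree has 2 nodes {fern, tulip}, right has 0 { }.
      Root fern: left subtree has 0 nodes { }, right has 1 {tulip}.
  Root mint: left subtree has 4 nodes {fig, aster, elm, sage}, right has 0 { }.
    Root fig: left subtree has 0 nodes { }, right has 3 {aster, elm, sage}.
      Root aster: left subtree has 0 nodes { }, right has 2 {elm, sage}.
        Root elm: left subtree has 0 nodes { }, right has 1 {sage}.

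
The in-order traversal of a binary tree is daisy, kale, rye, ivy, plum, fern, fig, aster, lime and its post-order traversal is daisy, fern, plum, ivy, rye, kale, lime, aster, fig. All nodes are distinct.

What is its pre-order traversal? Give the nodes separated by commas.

The last element of post-order is the root; it splits in-order into left and right subtrees.
Root fig: left subtree has 6 nodes {daisy, kale, rye, ivy, plum, fern}, right has 2 {aster, lime}.
  Root kale: left subtree has 1 node {daisy}, right has 4 {rye, ivy, plum, fern}.
    Root rye: left subtree has 0 nodes { }, right has 3 {ivy, plum, fern}.
      Root ivy: left subtree has 0 nodes { }, right has 2 {plum, fern}.
        Root plum: left subtree has 0 nodes { }, right has 1 {fern}.
  Root aster: left subtree has 0 nodes { }, right has 1 {lime}.

fig, kale, daisy, rye, ivy, plum, fern, aster, lime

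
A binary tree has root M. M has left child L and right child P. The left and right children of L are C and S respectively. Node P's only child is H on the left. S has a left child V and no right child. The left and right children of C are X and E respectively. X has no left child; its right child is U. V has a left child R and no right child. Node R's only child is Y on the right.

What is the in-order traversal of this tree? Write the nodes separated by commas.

X, U, C, E, L, R, Y, V, S, M, H, P

In-order visits the left subtree, then the node, then the right subtree.
At M: go left to L.
  At L: go left to C.
    At C: go left to X.
      At X: no left child.
      Visit X.
      At X: go right to U.
        U is a leaf — visit U.
    Visit C.
    At C: go right to E.
      E is a leaf — visit E.
  Visit L.
  At L: go right to S.
    At S: go left to V.
      At V: go left to R.
        At R: no left child.
        Visit R.
        At R: go right to Y.
          Y is a leaf — visit Y.
      Visit V.
      At V: no right child.
    Visit S.
    At S: no right child.
Visit M.
At M: go right to P.
  At P: go left to H.
    H is a leaf — visit H.
  Visit P.
  At P: no right child.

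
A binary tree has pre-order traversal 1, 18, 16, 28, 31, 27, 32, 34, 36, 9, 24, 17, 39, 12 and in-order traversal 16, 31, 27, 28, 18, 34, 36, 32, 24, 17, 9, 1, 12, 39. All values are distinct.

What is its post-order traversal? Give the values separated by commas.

The first element of pre-order is the root; it splits in-order into left and right subtrees.
Root 1: left subtree has 11 nodes {16, 31, 27, 28, 18, 34, 36, 32, 24, 17, 9}, right has 2 {12, 39}.
  Root 18: left subtree has 4 nodes {16, 31, 27, 28}, right has 6 {34, 36, 32, 24, 17, 9}.
    Root 16: left subtree has 0 nodes { }, right has 3 {31, 27, 28}.
      Root 28: left subtree has 2 nodes {31, 27}, right has 0 { }.
        Root 31: left subtree has 0 nodes { }, right has 1 {27}.
    Root 32: left subtree has 2 nodes {34, 36}, right has 3 {24, 17, 9}.
      Root 34: left subtree has 0 nodes { }, right has 1 {36}.
      Root 9: left subtree has 2 nodes {24, 17}, right has 0 { }.
        Root 24: left subtree has 0 nodes { }, right has 1 {17}.
  Root 39: left subtree has 1 node {12}, right has 0 { }.

27, 31, 28, 16, 36, 34, 17, 24, 9, 32, 18, 12, 39, 1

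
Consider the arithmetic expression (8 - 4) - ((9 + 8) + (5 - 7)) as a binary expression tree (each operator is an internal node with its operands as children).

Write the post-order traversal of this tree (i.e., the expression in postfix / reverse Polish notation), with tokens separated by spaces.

8 4 - 9 8 + 5 7 - + -

Post-order on an expression tree gives postfix notation: for each operator, emit left operand, right operand, then the operator.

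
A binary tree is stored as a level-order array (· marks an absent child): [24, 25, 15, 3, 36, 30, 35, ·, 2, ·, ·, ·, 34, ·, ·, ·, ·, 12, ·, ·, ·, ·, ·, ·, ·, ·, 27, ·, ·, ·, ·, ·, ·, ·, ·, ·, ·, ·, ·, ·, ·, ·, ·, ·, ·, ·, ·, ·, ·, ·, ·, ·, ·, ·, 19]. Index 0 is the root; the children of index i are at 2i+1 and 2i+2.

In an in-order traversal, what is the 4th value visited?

In-order visits the left subtree, then the node, then the right subtree.
At 24: go left to 25.
  At 25: go left to 3.
    At 3: no left child.
    Visit 3.
    At 3: go right to 2.
      At 2: go left to 12.
        12 is a leaf — visit 12.
      Visit 2.
      At 2: no right child.
  Visit 25.
  At 25: go right to 36.
    36 is a leaf — visit 36.
Visit 24.
At 24: go right to 15.
  At 15: go left to 30.
    At 30: no left child.
    Visit 30.
    At 30: go right to 34.
      At 34: no left child.
      Visit 34.
      At 34: go right to 27.
        At 27: no left child.
        Visit 27.
        At 27: go right to 19.
          19 is a leaf — visit 19.
  Visit 15.
  At 15: go right to 35.
    35 is a leaf — visit 35.
Full in-order sequence: 3, 12, 2, 25, 36, 24, 30, 34, 27, 19, 15, 35.

25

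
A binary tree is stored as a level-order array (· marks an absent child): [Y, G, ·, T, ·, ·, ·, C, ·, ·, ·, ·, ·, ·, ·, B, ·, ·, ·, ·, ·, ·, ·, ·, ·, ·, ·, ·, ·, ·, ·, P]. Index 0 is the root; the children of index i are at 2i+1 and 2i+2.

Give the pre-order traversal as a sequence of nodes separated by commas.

Pre-order visits the node, then its left subtree, then its right subtree.
Visit Y.
At Y: go left to G.
  Visit G.
  At G: go left to T.
    Visit T.
    At T: go left to C.
      Visit C.
      At C: go left to B.
        Visit B.
        At B: go left to P.
          P is a leaf — visit P.
        At B: no right child.
      At C: no right child.
    At T: no right child.
  At G: no right child.
At Y: no right child.

Y, G, T, C, B, P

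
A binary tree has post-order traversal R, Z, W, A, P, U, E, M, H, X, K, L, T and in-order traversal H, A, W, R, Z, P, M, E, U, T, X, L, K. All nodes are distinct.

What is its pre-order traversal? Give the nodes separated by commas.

T, H, M, P, A, W, Z, R, E, U, L, X, K

The last element of post-order is the root; it splits in-order into left and right subtrees.
Root T: left subtree has 9 nodes {H, A, W, R, Z, P, M, E, U}, right has 3 {X, L, K}.
  Root H: left subtree has 0 nodes { }, right has 8 {A, W, R, Z, P, M, E, U}.
    Root M: left subtree has 5 nodes {A, W, R, Z, P}, right has 2 {E, U}.
      Root P: left subtree has 4 nodes {A, W, R, Z}, right has 0 { }.
        Root A: left subtree has 0 nodes { }, right has 3 {W, R, Z}.
          Root W: left subtree has 0 nodes { }, right has 2 {R, Z}.
            Root Z: left subtree has 1 node {R}, right has 0 { }.
      Root E: left subtree has 0 nodes { }, right has 1 {U}.
  Root L: left subtree has 1 node {X}, right has 1 {K}.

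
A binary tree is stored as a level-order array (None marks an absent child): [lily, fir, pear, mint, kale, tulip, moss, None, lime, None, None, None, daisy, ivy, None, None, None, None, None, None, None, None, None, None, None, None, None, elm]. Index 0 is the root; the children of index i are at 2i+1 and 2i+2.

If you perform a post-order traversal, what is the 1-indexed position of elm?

Post-order visits the left subtree, then the right subtree, then the node.
At lily: go left to fir.
  At fir: go left to mint.
    At mint: no left child.
    At mint: go right to lime.
      lime is a leaf — visit lime.
    Visit mint.
  At fir: go right to kale.
    kale is a leaf — visit kale.
  Visit fir.
At lily: go right to pear.
  At pear: go left to tulip.
    At tulip: no left child.
    At tulip: go right to daisy.
      daisy is a leaf — visit daisy.
    Visit tulip.
  At pear: go right to moss.
    At moss: go left to ivy.
      At ivy: go left to elm.
        elm is a leaf — visit elm.
      At ivy: no right child.
      Visit ivy.
    At moss: no right child.
    Visit moss.
  Visit pear.
Visit lily.
Full post-order sequence: lime, mint, kale, fir, daisy, tulip, elm, ivy, moss, pear, lily.

7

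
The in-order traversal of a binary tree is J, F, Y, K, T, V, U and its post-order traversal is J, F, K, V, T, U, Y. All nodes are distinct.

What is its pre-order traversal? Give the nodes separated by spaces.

Y F J U T K V

The last element of post-order is the root; it splits in-order into left and right subtrees.
Root Y: left subtree has 2 nodes {J, F}, right has 4 {K, T, V, U}.
  Root F: left subtree has 1 node {J}, right has 0 { }.
  Root U: left subtree has 3 nodes {K, T, V}, right has 0 { }.
    Root T: left subtree has 1 node {K}, right has 1 {V}.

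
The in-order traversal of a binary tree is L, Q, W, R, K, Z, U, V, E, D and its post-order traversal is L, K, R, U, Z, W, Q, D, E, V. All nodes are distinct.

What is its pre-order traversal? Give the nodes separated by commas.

V, Q, L, W, Z, R, K, U, E, D

The last element of post-order is the root; it splits in-order into left and right subtrees.
Root V: left subtree has 7 nodes {L, Q, W, R, K, Z, U}, right has 2 {E, D}.
  Root Q: left subtree has 1 node {L}, right has 5 {W, R, K, Z, U}.
    Root W: left subtree has 0 nodes { }, right has 4 {R, K, Z, U}.
      Root Z: left subtree has 2 nodes {R, K}, right has 1 {U}.
        Root R: left subtree has 0 nodes { }, right has 1 {K}.
  Root E: left subtree has 0 nodes { }, right has 1 {D}.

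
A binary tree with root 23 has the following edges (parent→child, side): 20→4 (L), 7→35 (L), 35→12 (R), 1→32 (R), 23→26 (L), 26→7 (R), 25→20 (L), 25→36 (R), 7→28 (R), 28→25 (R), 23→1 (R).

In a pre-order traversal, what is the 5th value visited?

12

Pre-order visits the node, then its left subtree, then its right subtree.
Visit 23.
At 23: go left to 26.
  Visit 26.
  At 26: no left child.
  At 26: go right to 7.
    Visit 7.
    At 7: go left to 35.
      Visit 35.
      At 35: no left child.
      At 35: go right to 12.
        12 is a leaf — visit 12.
    At 7: go right to 28.
      Visit 28.
      At 28: no left child.
      At 28: go right to 25.
        Visit 25.
        At 25: go left to 20.
          Visit 20.
          At 20: go left to 4.
            4 is a leaf — visit 4.
          At 20: no right child.
        At 25: go right to 36.
          36 is a leaf — visit 36.
At 23: go right to 1.
  Visit 1.
  At 1: no left child.
  At 1: go right to 32.
    32 is a leaf — visit 32.
Full pre-order sequence: 23, 26, 7, 35, 12, 28, 25, 20, 4, 36, 1, 32.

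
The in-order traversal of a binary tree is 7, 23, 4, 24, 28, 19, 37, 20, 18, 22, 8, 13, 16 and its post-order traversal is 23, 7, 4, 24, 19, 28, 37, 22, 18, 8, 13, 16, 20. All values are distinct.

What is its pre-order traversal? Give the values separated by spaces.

20 37 28 24 4 7 23 19 16 13 8 18 22

The last element of post-order is the root; it splits in-order into left and right subtrees.
Root 20: left subtree has 7 nodes {7, 23, 4, 24, 28, 19, 37}, right has 5 {18, 22, 8, 13, 16}.
  Root 37: left subtree has 6 nodes {7, 23, 4, 24, 28, 19}, right has 0 { }.
    Root 28: left subtree has 4 nodes {7, 23, 4, 24}, right has 1 {19}.
      Root 24: left subtree has 3 nodes {7, 23, 4}, right has 0 { }.
        Root 4: left subtree has 2 nodes {7, 23}, right has 0 { }.
          Root 7: left subtree has 0 nodes { }, right has 1 {23}.
  Root 16: left subtree has 4 nodes {18, 22, 8, 13}, right has 0 { }.
    Root 13: left subtree has 3 nodes {18, 22, 8}, right has 0 { }.
      Root 8: left subtree has 2 nodes {18, 22}, right has 0 { }.
        Root 18: left subtree has 0 nodes { }, right has 1 {22}.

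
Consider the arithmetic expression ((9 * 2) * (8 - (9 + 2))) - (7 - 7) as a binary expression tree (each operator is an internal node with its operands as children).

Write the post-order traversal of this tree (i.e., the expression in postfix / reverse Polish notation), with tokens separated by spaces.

9 2 * 8 9 2 + - * 7 7 - -

Post-order on an expression tree gives postfix notation: for each operator, emit left operand, right operand, then the operator.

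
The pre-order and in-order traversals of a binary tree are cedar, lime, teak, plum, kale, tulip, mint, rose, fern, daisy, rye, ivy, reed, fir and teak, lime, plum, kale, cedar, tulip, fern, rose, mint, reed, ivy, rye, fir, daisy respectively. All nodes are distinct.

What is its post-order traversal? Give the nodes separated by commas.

The first element of pre-order is the root; it splits in-order into left and right subtrees.
Root cedar: left subtree has 4 nodes {teak, lime, plum, kale}, right has 9 {tulip, fern, rose, mint, reed, ivy, rye, fir, daisy}.
  Root lime: left subtree has 1 node {teak}, right has 2 {plum, kale}.
    Root plum: left subtree has 0 nodes { }, right has 1 {kale}.
  Root tulip: left subtree has 0 nodes { }, right has 8 {fern, rose, mint, reed, ivy, rye, fir, daisy}.
    Root mint: left subtree has 2 nodes {fern, rose}, right has 5 {reed, ivy, rye, fir, daisy}.
      Root rose: left subtree has 1 node {fern}, right has 0 { }.
      Root daisy: left subtree has 4 nodes {reed, ivy, rye, fir}, right has 0 { }.
        Root rye: left subtree has 2 nodes {reed, ivy}, right has 1 {fir}.
          Root ivy: left subtree has 1 node {reed}, right has 0 { }.

teak, kale, plum, lime, fern, rose, reed, ivy, fir, rye, daisy, mint, tulip, cedar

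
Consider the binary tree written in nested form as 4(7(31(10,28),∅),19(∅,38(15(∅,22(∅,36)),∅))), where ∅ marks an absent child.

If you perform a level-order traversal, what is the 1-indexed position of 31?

Level-order visits nodes level by level from the root, left to right within each level.
Level 0: 4
Level 1: 7, 19
Level 2: 31, 38
Level 3: 10, 28, 15
Level 4: 22
Level 5: 36
Full level-order sequence: 4, 7, 19, 31, 38, 10, 28, 15, 22, 36.

4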